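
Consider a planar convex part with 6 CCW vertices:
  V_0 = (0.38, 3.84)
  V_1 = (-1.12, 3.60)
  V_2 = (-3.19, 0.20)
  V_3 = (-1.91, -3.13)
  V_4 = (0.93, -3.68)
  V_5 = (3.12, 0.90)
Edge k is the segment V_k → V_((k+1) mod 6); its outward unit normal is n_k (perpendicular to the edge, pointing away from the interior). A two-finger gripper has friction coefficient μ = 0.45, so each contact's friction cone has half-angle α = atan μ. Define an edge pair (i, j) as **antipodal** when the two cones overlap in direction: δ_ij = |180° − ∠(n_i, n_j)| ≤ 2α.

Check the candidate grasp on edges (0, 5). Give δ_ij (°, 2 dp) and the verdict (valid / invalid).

δ = 123.89°, invalid

α = atan 0.45 = 24.23°;  2α = 48.46°
edge 0: e_0 = (-1.50, -0.24);  n_0 = (-0.1580, +0.9874)
edge 5: e_5 = (-2.74, +2.94);  n_5 = (+0.7316, +0.6818)
∠(n_0, n_5) = 56.11°
δ = |180° − 56.11°| = 123.89°
123.89° > 2α = 48.46°  →  invalid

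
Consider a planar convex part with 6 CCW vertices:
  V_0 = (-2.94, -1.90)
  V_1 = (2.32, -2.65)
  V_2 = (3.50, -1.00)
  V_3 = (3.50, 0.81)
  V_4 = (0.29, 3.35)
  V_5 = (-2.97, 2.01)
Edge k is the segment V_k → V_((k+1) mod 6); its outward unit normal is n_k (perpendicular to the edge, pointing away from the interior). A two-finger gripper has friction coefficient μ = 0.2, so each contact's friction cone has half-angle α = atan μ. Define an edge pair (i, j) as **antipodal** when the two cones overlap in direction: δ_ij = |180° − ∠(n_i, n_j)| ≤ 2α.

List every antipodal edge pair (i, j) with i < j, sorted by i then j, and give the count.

count = 1; pairs: (2,5)

α = atan 0.2 = 11.31°;  2α = 22.62°
n_0 = (-0.1412, -0.9900)
n_1 = (+0.8134, -0.5817)
n_2 = (+1.0000, -0.0000)
n_3 = (+0.6205, +0.7842)
n_4 = (-0.3802, +0.9249)
n_5 = (-1.0000, -0.0077)
  (0,1): δ = 117.46°  ·
  (0,2): δ = 81.89°  ·
  (0,3): δ = 30.24°  ·
  (0,4): δ = 30.46°  ·
  (0,5): δ = 98.55°  ·
  (1,2): δ = 144.43°  ·
  (1,3): δ = 92.78°  ·
  (1,4): δ = 32.08°  ·
  (1,5): δ = 36.01°  ·
  (2,3): δ = 128.35°  ·
  (2,4): δ = 67.66°  ·
  (2,5): δ = 0.44°  ✓
  (3,4): δ = 119.30°  ·
  (3,5): δ = 51.21°  ·
  (4,5): δ = 111.91°  ·
antipodal pairs: 1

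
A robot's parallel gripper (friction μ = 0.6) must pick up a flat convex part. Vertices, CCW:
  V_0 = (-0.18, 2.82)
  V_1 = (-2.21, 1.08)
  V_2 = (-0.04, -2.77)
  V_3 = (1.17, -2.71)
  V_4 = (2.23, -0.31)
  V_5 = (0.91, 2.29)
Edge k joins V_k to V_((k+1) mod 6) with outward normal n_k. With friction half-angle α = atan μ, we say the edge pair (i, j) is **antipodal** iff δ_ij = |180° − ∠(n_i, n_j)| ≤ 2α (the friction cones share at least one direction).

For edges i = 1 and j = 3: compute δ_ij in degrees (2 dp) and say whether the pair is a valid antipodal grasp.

δ = 53.24°, valid

α = atan 0.6 = 30.96°;  2α = 61.93°
edge 1: e_1 = (+2.17, -3.85);  n_1 = (-0.8712, -0.4910)
edge 3: e_3 = (+1.06, +2.40);  n_3 = (+0.9148, -0.4040)
∠(n_1, n_3) = 126.76°
δ = |180° − 126.76°| = 53.24°
53.24° ≤ 2α = 61.93°  →  valid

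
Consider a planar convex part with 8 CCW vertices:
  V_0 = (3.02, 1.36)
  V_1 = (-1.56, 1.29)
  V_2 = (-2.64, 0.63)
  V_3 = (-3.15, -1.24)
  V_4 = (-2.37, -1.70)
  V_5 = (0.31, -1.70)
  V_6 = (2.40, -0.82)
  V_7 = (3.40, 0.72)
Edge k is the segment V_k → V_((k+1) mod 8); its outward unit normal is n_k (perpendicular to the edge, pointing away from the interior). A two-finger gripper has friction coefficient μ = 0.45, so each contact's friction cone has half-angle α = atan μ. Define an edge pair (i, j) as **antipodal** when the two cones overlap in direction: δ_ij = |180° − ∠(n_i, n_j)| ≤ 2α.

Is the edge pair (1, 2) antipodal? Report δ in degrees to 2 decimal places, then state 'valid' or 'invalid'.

δ = 136.68°, invalid

α = atan 0.45 = 24.23°;  2α = 48.46°
edge 1: e_1 = (-1.08, -0.66);  n_1 = (-0.5215, +0.8533)
edge 2: e_2 = (-0.51, -1.87);  n_2 = (-0.9648, +0.2631)
∠(n_1, n_2) = 43.32°
δ = |180° − 43.32°| = 136.68°
136.68° > 2α = 48.46°  →  invalid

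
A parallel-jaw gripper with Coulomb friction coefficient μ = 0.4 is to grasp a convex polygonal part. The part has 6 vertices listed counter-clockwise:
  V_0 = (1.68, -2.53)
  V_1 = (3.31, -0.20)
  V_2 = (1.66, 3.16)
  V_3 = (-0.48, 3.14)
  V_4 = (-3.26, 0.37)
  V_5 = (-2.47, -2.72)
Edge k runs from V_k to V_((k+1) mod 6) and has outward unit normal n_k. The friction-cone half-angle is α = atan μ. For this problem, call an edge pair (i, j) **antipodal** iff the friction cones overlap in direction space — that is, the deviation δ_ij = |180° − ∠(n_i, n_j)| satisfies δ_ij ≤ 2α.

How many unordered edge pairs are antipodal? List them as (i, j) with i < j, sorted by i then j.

α = atan 0.4 = 21.80°;  2α = 43.60°
n_0 = (+0.8194, -0.5732)
n_1 = (+0.8976, +0.4408)
n_2 = (-0.0093, +1.0000)
n_3 = (-0.7058, +0.7084)
n_4 = (-0.9688, -0.2477)
n_5 = (+0.0457, -0.9990)
  (0,1): δ = 118.87°  ·
  (0,2): δ = 54.49°  ·
  (0,3): δ = 10.13°  ✓
  (0,4): δ = 49.32°  ·
  (0,5): δ = 127.60°  ·
  (1,2): δ = 115.62°  ·
  (1,3): δ = 71.26°  ·
  (1,4): δ = 11.81°  ✓
  (1,5): δ = 66.47°  ·
  (2,3): δ = 135.64°  ·
  (2,4): δ = 76.19°  ·
  (2,5): δ = 2.09°  ✓
  (3,4): δ = 120.56°  ·
  (3,5): δ = 42.28°  ✓
  (4,5): δ = 101.72°  ·
antipodal pairs: 4

count = 4; pairs: (0,3), (1,4), (2,5), (3,5)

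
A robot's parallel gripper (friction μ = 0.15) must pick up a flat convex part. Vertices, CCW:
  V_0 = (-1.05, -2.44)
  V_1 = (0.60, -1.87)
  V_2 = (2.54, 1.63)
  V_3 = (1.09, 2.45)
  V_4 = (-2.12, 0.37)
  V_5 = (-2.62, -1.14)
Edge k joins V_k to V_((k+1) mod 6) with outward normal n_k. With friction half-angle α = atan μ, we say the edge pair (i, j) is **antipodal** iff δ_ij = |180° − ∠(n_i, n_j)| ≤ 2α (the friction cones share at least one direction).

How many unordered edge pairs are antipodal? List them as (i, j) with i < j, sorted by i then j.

count = 3; pairs: (0,3), (1,4), (2,5)

α = atan 0.15 = 8.53°;  2α = 17.06°
n_0 = (+0.3265, -0.9452)
n_1 = (+0.8746, -0.4848)
n_2 = (+0.4923, +0.8705)
n_3 = (-0.5438, +0.8392)
n_4 = (-0.9493, +0.3143)
n_5 = (-0.6378, -0.7702)
  (0,1): δ = 138.06°  ·
  (0,2): δ = 48.55°  ·
  (0,3): δ = 13.88°  ✓
  (0,4): δ = 52.62°  ·
  (0,5): δ = 121.32°  ·
  (1,2): δ = 90.49°  ·
  (1,3): δ = 28.06°  ·
  (1,4): δ = 10.68°  ✓
  (1,5): δ = 79.37°  ·
  (2,3): δ = 117.57°  ·
  (2,4): δ = 78.83°  ·
  (2,5): δ = 10.14°  ✓
  (3,4): δ = 141.26°  ·
  (3,5): δ = 72.57°  ·
  (4,5): δ = 111.30°  ·
antipodal pairs: 3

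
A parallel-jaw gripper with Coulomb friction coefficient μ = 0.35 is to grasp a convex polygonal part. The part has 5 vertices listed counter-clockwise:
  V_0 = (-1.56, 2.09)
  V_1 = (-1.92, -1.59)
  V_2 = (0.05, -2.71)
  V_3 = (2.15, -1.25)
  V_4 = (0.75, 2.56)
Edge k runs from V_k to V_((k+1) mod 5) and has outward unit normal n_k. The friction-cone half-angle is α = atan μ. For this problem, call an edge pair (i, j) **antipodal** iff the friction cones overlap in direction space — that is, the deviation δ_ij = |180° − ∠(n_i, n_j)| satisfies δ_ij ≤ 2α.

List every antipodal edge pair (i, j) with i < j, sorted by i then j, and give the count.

α = atan 0.35 = 19.29°;  2α = 38.58°
n_0 = (-0.9952, +0.0974)
n_1 = (-0.4942, -0.8693)
n_2 = (+0.5708, -0.8211)
n_3 = (+0.9386, +0.3449)
n_4 = (-0.1994, +0.9799)
  (0,1): δ = 114.03°  ·
  (0,2): δ = 49.60°  ·
  (0,3): δ = 25.76°  ✓
  (0,4): δ = 107.09°  ·
  (1,2): δ = 115.57°  ·
  (1,3): δ = 40.20°  ·
  (1,4): δ = 41.12°  ·
  (2,3): δ = 104.63°  ·
  (2,4): δ = 23.31°  ✓
  (3,4): δ = 98.68°  ·
antipodal pairs: 2

count = 2; pairs: (0,3), (2,4)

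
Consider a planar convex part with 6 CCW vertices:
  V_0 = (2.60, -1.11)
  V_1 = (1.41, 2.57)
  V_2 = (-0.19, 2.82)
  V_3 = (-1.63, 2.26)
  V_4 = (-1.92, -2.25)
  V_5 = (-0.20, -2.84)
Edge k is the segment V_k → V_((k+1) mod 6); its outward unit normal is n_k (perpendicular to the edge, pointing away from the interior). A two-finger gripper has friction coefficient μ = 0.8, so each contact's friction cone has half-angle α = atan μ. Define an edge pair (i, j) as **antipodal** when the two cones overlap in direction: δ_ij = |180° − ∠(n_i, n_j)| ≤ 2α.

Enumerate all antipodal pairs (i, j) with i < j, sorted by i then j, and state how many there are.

α = atan 0.8 = 38.66°;  2α = 77.32°
n_0 = (+0.9515, +0.3077)
n_1 = (+0.1544, +0.9880)
n_2 = (-0.3624, +0.9320)
n_3 = (-0.9979, +0.0642)
n_4 = (-0.3245, -0.9459)
n_5 = (+0.5256, -0.8507)
  (0,1): δ = 116.80°  ·
  (0,2): δ = 86.67°  ·
  (0,3): δ = 21.60°  ✓
  (0,4): δ = 53.15°  ✓
  (0,5): δ = 103.79°  ·
  (1,2): δ = 149.87°  ·
  (1,3): δ = 84.80°  ·
  (1,4): δ = 10.05°  ✓
  (1,5): δ = 40.59°  ✓
  (2,3): δ = 114.93°  ·
  (2,4): δ = 40.18°  ✓
  (2,5): δ = 10.46°  ✓
  (3,4): δ = 105.25°  ·
  (3,5): δ = 54.61°  ✓
  (4,5): δ = 129.36°  ·
antipodal pairs: 7

count = 7; pairs: (0,3), (0,4), (1,4), (1,5), (2,4), (2,5), (3,5)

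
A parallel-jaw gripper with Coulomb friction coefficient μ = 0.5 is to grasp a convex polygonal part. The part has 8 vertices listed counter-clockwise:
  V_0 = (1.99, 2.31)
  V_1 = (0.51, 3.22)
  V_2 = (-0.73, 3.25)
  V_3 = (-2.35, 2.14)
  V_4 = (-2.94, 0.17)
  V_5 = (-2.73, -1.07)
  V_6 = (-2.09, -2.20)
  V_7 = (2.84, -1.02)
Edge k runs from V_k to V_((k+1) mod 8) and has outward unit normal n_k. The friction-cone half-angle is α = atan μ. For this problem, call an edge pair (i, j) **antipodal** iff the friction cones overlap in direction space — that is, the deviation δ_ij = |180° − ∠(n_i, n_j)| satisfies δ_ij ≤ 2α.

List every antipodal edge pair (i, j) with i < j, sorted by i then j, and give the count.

count = 8; pairs: (0,4), (0,5), (0,6), (1,6), (2,6), (3,7), (4,7), (5,7)

α = atan 0.5 = 26.57°;  2α = 53.13°
n_0 = (+0.5238, +0.8519)
n_1 = (+0.0242, +0.9997)
n_2 = (-0.5652, +0.8249)
n_3 = (-0.9580, +0.2869)
n_4 = (-0.9860, -0.1670)
n_5 = (-0.8701, -0.4928)
n_6 = (+0.2328, -0.9725)
n_7 = (+0.9689, +0.2473)
  (0,1): δ = 149.80°  ·
  (0,2): δ = 114.00°  ·
  (0,3): δ = 75.09°  ·
  (0,4): δ = 48.80°  ✓
  (0,5): δ = 28.89°  ✓
  (0,6): δ = 45.05°  ✓
  (0,7): δ = 135.91°  ·
  (1,2): δ = 144.20°  ·
  (1,3): δ = 105.29°  ·
  (1,4): δ = 79.00°  ·
  (1,5): δ = 59.09°  ·
  (1,6): δ = 14.85°  ✓
  (1,7): δ = 105.71°  ·
  (2,3): δ = 141.09°  ·
  (2,4): δ = 114.81°  ·
  (2,5): δ = 94.89°  ·
  (2,6): δ = 20.96°  ✓
  (2,7): δ = 69.90°  ·
  (3,4): δ = 153.72°  ·
  (3,5): δ = 133.80°  ·
  (3,6): δ = 59.87°  ·
  (3,7): δ = 30.99°  ✓
  (4,5): δ = 160.09°  ·
  (4,6): δ = 86.15°  ·
  (4,7): δ = 4.71°  ✓
  (5,6): δ = 106.07°  ·
  (5,7): δ = 15.21°  ✓
  (6,7): δ = 89.14°  ·
antipodal pairs: 8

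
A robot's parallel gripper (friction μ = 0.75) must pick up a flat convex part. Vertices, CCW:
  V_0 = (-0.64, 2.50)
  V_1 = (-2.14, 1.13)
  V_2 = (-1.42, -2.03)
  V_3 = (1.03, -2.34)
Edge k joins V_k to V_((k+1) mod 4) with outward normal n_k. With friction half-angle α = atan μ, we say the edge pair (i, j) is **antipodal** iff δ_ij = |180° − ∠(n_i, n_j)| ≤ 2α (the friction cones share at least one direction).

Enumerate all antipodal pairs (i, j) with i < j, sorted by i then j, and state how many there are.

count = 4; pairs: (0,2), (0,3), (1,3), (2,3)

α = atan 0.75 = 36.87°;  2α = 73.74°
n_0 = (-0.6744, +0.7384)
n_1 = (-0.9750, -0.2222)
n_2 = (-0.1255, -0.9921)
n_3 = (+0.9453, +0.3262)
  (0,1): δ = 119.57°  ·
  (0,2): δ = 49.62°  ✓
  (0,3): δ = 66.63°  ✓
  (1,2): δ = 110.05°  ·
  (1,3): δ = 6.20°  ✓
  (2,3): δ = 63.75°  ✓
antipodal pairs: 4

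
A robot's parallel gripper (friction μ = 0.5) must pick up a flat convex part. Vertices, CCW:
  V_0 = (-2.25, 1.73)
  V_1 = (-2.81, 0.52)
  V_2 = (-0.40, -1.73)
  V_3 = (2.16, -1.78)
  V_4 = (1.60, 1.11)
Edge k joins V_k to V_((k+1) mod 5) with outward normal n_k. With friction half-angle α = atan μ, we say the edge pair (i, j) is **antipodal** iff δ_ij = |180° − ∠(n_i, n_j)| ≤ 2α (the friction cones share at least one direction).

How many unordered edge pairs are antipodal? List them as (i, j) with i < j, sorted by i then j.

count = 4; pairs: (0,3), (1,3), (1,4), (2,4)

α = atan 0.5 = 26.57°;  2α = 53.13°
n_0 = (-0.9075, +0.4200)
n_1 = (-0.6824, -0.7310)
n_2 = (-0.0195, -0.9998)
n_3 = (+0.9817, +0.1902)
n_4 = (+0.1590, +0.9873)
  (0,1): δ = 108.20°  ·
  (0,2): δ = 66.28°  ·
  (0,3): δ = 35.80°  ✓
  (0,4): δ = 105.69°  ·
  (1,2): δ = 138.09°  ·
  (1,3): δ = 36.00°  ✓
  (1,4): δ = 33.89°  ✓
  (2,3): δ = 77.91°  ·
  (2,4): δ = 8.03°  ✓
  (3,4): δ = 110.11°  ·
antipodal pairs: 4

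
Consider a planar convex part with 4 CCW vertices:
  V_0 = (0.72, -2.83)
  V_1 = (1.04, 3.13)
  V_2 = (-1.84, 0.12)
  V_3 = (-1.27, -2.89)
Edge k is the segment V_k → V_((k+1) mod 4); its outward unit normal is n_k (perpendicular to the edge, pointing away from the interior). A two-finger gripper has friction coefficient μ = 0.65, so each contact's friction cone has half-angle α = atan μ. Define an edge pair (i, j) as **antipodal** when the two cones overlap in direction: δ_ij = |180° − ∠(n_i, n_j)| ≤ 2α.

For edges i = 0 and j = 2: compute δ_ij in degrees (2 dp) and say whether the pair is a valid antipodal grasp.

δ = 13.80°, valid

α = atan 0.65 = 33.02°;  2α = 66.05°
edge 0: e_0 = (+0.32, +5.96);  n_0 = (+0.9986, -0.0536)
edge 2: e_2 = (+0.57, -3.01);  n_2 = (-0.9825, -0.1861)
∠(n_0, n_2) = 166.20°
δ = |180° − 166.20°| = 13.80°
13.80° ≤ 2α = 66.05°  →  valid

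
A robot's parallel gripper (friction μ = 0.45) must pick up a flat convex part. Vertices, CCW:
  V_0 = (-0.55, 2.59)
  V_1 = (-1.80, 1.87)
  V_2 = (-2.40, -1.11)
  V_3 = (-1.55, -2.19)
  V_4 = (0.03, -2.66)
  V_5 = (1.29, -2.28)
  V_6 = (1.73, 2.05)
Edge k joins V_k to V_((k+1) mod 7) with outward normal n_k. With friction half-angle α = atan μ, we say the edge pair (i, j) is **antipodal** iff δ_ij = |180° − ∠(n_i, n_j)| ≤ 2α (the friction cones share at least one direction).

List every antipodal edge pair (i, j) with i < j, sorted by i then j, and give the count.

α = atan 0.45 = 24.23°;  2α = 48.46°
n_0 = (-0.4991, +0.8665)
n_1 = (-0.9803, +0.1974)
n_2 = (-0.7858, -0.6185)
n_3 = (-0.2851, -0.9585)
n_4 = (+0.2887, -0.9574)
n_5 = (+0.9949, -0.1011)
n_6 = (+0.2305, +0.9731)
  (0,1): δ = 131.33°  ·
  (0,2): δ = 81.74°  ·
  (0,3): δ = 46.51°  ✓
  (0,4): δ = 13.16°  ✓
  (0,5): δ = 54.26°  ·
  (0,6): δ = 136.73°  ·
  (1,2): δ = 130.41°  ·
  (1,3): δ = 95.18°  ·
  (1,4): δ = 61.83°  ·
  (1,5): δ = 5.58°  ✓
  (1,6): δ = 88.06°  ·
  (2,3): δ = 144.77°  ·
  (2,4): δ = 111.42°  ·
  (2,5): δ = 44.01°  ✓
  (2,6): δ = 38.47°  ✓
  (3,4): δ = 146.65°  ·
  (3,5): δ = 79.24°  ·
  (3,6): δ = 3.24°  ✓
  (4,5): δ = 112.58°  ·
  (4,6): δ = 30.11°  ✓
  (5,6): δ = 97.52°  ·
antipodal pairs: 7

count = 7; pairs: (0,3), (0,4), (1,5), (2,5), (2,6), (3,6), (4,6)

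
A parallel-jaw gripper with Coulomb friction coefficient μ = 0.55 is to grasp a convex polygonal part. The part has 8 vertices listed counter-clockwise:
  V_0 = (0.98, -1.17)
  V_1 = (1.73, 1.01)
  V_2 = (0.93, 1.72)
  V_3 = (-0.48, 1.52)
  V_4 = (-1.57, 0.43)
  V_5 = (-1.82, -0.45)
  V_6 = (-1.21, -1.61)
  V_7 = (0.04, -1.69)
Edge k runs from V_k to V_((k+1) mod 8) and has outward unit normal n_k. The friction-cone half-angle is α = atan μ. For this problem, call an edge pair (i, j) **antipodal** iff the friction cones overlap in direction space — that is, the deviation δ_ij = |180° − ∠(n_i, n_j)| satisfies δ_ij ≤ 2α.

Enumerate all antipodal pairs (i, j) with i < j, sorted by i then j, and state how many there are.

count = 10; pairs: (0,3), (0,4), (0,5), (1,5), (1,6), (2,6), (2,7), (3,6), (3,7), (4,7)

α = atan 0.55 = 28.81°;  2α = 57.62°
n_0 = (+0.9456, -0.3253)
n_1 = (+0.6638, +0.7479)
n_2 = (-0.1404, +0.9901)
n_3 = (-0.7071, +0.7071)
n_4 = (-0.9619, +0.2733)
n_5 = (-0.8851, -0.4654)
n_6 = (-0.0639, -0.9980)
n_7 = (+0.4841, -0.8750)
  (0,1): δ = 112.60°  ·
  (0,2): δ = 62.94°  ·
  (0,3): δ = 26.01°  ✓
  (0,4): δ = 3.13°  ✓
  (0,5): δ = 46.72°  ✓
  (0,6): δ = 105.32°  ·
  (0,7): δ = 137.94°  ·
  (1,2): δ = 130.34°  ·
  (1,3): δ = 93.41°  ·
  (1,4): δ = 64.27°  ·
  (1,5): δ = 20.67°  ✓
  (1,6): δ = 37.93°  ✓
  (1,7): δ = 70.54°  ·
  (2,3): δ = 143.07°  ·
  (2,4): δ = 113.93°  ·
  (2,5): δ = 70.34°  ·
  (2,6): δ = 11.74°  ✓
  (2,7): δ = 20.88°  ✓
  (3,4): δ = 150.86°  ·
  (3,5): δ = 107.26°  ·
  (3,6): δ = 48.66°  ✓
  (3,7): δ = 16.05°  ✓
  (4,5): δ = 136.40°  ·
  (4,6): δ = 77.80°  ·
  (4,7): δ = 45.19°  ✓
  (5,6): δ = 121.40°  ·
  (5,7): δ = 88.79°  ·
  (6,7): δ = 147.39°  ·
antipodal pairs: 10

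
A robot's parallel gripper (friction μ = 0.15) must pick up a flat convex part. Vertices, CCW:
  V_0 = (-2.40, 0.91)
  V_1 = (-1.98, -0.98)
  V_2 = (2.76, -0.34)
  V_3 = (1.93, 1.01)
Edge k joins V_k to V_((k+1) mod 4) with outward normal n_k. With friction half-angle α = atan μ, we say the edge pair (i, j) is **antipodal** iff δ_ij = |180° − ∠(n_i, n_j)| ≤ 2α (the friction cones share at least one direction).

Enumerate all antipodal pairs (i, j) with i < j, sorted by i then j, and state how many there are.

α = atan 0.15 = 8.53°;  2α = 17.06°
n_0 = (-0.9762, -0.2169)
n_1 = (+0.1338, -0.9910)
n_2 = (+0.8519, +0.5237)
n_3 = (-0.0231, +0.9997)
  (0,1): δ = 94.84°  ·
  (0,2): δ = 19.06°  ·
  (0,3): δ = 78.79°  ·
  (1,2): δ = 66.11°  ·
  (1,3): δ = 6.37°  ✓
  (2,3): δ = 120.26°  ·
antipodal pairs: 1

count = 1; pairs: (1,3)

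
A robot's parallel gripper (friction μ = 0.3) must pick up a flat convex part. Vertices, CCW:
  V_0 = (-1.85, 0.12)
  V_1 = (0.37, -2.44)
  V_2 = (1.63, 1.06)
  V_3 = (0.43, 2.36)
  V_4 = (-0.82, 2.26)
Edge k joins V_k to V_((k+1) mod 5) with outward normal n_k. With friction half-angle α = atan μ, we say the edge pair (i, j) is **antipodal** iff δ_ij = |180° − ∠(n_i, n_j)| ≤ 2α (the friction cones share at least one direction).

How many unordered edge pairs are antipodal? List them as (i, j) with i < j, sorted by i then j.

α = atan 0.3 = 16.70°;  2α = 33.40°
n_0 = (-0.7555, -0.6552)
n_1 = (+0.9409, -0.3387)
n_2 = (+0.7348, +0.6783)
n_3 = (-0.0797, +0.9968)
n_4 = (-0.9011, +0.4337)
  (0,1): δ = 60.73°  ·
  (0,2): δ = 1.78°  ✓
  (0,3): δ = 53.64°  ·
  (0,4): δ = 113.37°  ·
  (1,2): δ = 117.49°  ·
  (1,3): δ = 65.63°  ·
  (1,4): δ = 5.90°  ✓
  (2,3): δ = 128.14°  ·
  (2,4): δ = 68.41°  ·
  (3,4): δ = 120.28°  ·
antipodal pairs: 2

count = 2; pairs: (0,2), (1,4)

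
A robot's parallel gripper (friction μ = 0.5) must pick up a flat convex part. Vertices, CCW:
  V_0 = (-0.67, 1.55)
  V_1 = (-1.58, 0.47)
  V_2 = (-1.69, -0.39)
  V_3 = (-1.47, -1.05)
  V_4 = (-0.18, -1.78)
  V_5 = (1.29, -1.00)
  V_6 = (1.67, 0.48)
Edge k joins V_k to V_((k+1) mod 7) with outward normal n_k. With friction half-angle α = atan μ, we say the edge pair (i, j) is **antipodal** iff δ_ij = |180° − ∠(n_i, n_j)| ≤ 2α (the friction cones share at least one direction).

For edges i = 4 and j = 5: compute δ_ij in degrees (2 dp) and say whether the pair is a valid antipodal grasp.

δ = 132.35°, invalid

α = atan 0.5 = 26.57°;  2α = 53.13°
edge 4: e_4 = (+1.47, +0.78);  n_4 = (+0.4687, -0.8833)
edge 5: e_5 = (+0.38, +1.48);  n_5 = (+0.9686, -0.2487)
∠(n_4, n_5) = 47.65°
δ = |180° − 47.65°| = 132.35°
132.35° > 2α = 53.13°  →  invalid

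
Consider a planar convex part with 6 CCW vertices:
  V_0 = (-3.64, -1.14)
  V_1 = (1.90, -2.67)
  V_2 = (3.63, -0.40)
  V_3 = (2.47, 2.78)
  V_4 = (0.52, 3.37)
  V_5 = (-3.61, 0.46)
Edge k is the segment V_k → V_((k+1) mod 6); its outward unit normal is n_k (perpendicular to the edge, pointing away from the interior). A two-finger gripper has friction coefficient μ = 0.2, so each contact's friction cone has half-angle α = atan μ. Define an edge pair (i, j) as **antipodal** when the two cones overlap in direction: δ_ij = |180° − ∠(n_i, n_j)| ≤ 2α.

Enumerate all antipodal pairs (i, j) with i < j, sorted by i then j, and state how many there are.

α = atan 0.2 = 11.31°;  2α = 22.62°
n_0 = (-0.2662, -0.9639)
n_1 = (+0.7954, -0.6061)
n_2 = (+0.9394, +0.3427)
n_3 = (+0.2896, +0.9571)
n_4 = (-0.5760, +0.8175)
n_5 = (-0.9998, +0.0187)
  (0,1): δ = 111.87°  ·
  (0,2): δ = 54.52°  ·
  (0,3): δ = 1.40°  ✓
  (0,4): δ = 50.61°  ·
  (0,5): δ = 104.36°  ·
  (1,2): δ = 122.65°  ·
  (1,3): δ = 69.52°  ·
  (1,4): δ = 17.52°  ✓
  (1,5): δ = 36.24°  ·
  (2,3): δ = 126.87°  ·
  (2,4): δ = 74.87°  ·
  (2,5): δ = 21.12°  ✓
  (3,4): δ = 128.00°  ·
  (3,5): δ = 74.24°  ·
  (4,5): δ = 126.24°  ·
antipodal pairs: 3

count = 3; pairs: (0,3), (1,4), (2,5)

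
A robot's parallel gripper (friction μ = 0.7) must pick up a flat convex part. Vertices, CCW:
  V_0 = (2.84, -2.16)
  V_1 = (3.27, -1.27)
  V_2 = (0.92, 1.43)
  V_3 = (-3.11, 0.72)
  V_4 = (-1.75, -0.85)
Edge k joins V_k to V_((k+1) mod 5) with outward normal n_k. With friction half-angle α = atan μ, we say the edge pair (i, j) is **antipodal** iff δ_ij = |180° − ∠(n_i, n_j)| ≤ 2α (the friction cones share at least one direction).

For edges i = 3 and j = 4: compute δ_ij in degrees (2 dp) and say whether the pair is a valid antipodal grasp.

α = atan 0.7 = 34.99°;  2α = 69.98°
edge 3: e_3 = (+1.36, -1.57);  n_3 = (-0.7558, -0.6547)
edge 4: e_4 = (+4.59, -1.31);  n_4 = (-0.2744, -0.9616)
∠(n_3, n_4) = 33.17°
δ = |180° − 33.17°| = 146.83°
146.83° > 2α = 69.98°  →  invalid

δ = 146.83°, invalid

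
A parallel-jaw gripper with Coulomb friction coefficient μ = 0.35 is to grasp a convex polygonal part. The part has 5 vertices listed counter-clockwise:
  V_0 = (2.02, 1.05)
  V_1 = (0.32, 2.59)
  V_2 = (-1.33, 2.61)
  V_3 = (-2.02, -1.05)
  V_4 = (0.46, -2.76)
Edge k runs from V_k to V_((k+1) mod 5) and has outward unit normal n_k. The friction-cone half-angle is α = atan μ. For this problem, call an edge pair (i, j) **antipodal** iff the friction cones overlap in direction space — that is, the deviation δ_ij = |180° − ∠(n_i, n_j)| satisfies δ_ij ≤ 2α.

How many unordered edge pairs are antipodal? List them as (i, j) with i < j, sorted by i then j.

count = 3; pairs: (0,3), (1,3), (2,4)

α = atan 0.35 = 19.29°;  2α = 38.58°
n_0 = (+0.6714, +0.7411)
n_1 = (+0.0121, +0.9999)
n_2 = (-0.9827, +0.1853)
n_3 = (-0.5677, -0.8233)
n_4 = (+0.9254, -0.3789)
  (0,1): δ = 138.52°  ·
  (0,2): δ = 58.50°  ·
  (0,3): δ = 7.59°  ✓
  (0,4): δ = 109.91°  ·
  (1,2): δ = 99.98°  ·
  (1,3): δ = 33.89°  ✓
  (1,4): δ = 68.43°  ·
  (2,3): δ = 113.91°  ·
  (2,4): δ = 11.59°  ✓
  (3,4): δ = 77.68°  ·
antipodal pairs: 3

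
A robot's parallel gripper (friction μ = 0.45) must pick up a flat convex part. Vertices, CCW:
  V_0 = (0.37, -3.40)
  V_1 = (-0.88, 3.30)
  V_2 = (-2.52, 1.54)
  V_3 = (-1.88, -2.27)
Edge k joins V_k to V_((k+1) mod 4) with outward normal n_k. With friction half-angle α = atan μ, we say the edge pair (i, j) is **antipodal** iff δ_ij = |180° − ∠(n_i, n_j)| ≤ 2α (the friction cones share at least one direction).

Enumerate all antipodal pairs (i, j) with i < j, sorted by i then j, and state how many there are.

count = 1; pairs: (0,2)

α = atan 0.45 = 24.23°;  2α = 48.46°
n_0 = (+0.9830, +0.1834)
n_1 = (-0.7316, +0.6817)
n_2 = (-0.9862, -0.1657)
n_3 = (-0.4488, -0.8936)
  (0,1): δ = 53.55°  ·
  (0,2): δ = 1.03°  ✓
  (0,3): δ = 52.77°  ·
  (1,2): δ = 127.49°  ·
  (1,3): δ = 73.69°  ·
  (2,3): δ = 126.20°  ·
antipodal pairs: 1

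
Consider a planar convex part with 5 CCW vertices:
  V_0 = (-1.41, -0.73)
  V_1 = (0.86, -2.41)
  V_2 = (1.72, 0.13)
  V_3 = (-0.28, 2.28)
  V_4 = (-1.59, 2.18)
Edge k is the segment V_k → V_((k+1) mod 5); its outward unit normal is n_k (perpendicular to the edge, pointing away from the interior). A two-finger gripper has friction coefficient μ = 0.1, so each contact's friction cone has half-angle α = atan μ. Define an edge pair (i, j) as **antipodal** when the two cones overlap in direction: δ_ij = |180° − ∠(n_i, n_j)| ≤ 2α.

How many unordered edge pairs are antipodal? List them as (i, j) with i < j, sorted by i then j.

count = 1; pairs: (0,2)

α = atan 0.1 = 5.71°;  2α = 11.42°
n_0 = (-0.5949, -0.8038)
n_1 = (+0.9472, -0.3207)
n_2 = (+0.7322, +0.6811)
n_3 = (-0.0761, +0.9971)
n_4 = (-0.9981, -0.0617)
  (0,1): δ = 72.20°  ·
  (0,2): δ = 10.57°  ✓
  (0,3): δ = 40.87°  ·
  (0,4): δ = 130.04°  ·
  (1,2): δ = 118.36°  ·
  (1,3): δ = 66.93°  ·
  (1,4): δ = 22.24°  ·
  (2,3): δ = 128.56°  ·
  (2,4): δ = 39.39°  ·
  (3,4): δ = 90.83°  ·
antipodal pairs: 1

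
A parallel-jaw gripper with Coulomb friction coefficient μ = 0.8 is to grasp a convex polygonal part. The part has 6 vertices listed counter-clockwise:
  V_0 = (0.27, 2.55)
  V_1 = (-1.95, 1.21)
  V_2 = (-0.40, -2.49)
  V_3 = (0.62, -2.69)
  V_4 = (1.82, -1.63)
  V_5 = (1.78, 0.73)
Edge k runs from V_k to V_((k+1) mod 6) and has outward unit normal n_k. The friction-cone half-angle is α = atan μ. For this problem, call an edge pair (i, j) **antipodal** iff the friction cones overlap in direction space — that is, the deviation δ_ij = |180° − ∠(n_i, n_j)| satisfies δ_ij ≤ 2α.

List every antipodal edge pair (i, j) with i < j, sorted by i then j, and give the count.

α = atan 0.8 = 38.66°;  2α = 77.32°
n_0 = (-0.5168, +0.8561)
n_1 = (-0.9223, -0.3864)
n_2 = (-0.1924, -0.9813)
n_3 = (+0.6620, -0.7495)
n_4 = (+0.9999, +0.0169)
n_5 = (+0.7696, +0.6385)
  (0,1): δ = 98.39°  ·
  (0,2): δ = 42.21°  ✓
  (0,3): δ = 10.34°  ✓
  (0,4): δ = 59.86°  ✓
  (0,5): δ = 98.57°  ·
  (1,2): δ = 123.82°  ·
  (1,3): δ = 71.27°  ✓
  (1,4): δ = 21.76°  ✓
  (1,5): δ = 16.95°  ✓
  (2,3): δ = 127.45°  ·
  (2,4): δ = 77.94°  ·
  (2,5): δ = 39.22°  ✓
  (3,4): δ = 130.48°  ·
  (3,5): δ = 91.77°  ·
  (4,5): δ = 141.29°  ·
antipodal pairs: 7

count = 7; pairs: (0,2), (0,3), (0,4), (1,3), (1,4), (1,5), (2,5)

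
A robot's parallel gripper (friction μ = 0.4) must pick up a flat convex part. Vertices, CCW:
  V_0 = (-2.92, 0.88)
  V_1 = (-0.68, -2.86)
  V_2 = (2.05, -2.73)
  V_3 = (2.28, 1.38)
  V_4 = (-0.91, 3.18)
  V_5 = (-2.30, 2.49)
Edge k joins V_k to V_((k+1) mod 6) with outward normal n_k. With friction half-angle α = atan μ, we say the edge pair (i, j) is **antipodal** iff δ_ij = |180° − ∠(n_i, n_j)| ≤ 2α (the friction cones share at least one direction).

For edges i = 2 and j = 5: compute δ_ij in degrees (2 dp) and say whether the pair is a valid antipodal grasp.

α = atan 0.4 = 21.80°;  2α = 43.60°
edge 2: e_2 = (+0.23, +4.11);  n_2 = (+0.9984, -0.0559)
edge 5: e_5 = (-0.62, -1.61);  n_5 = (-0.9332, +0.3594)
∠(n_2, n_5) = 162.14°
δ = |180° − 162.14°| = 17.86°
17.86° ≤ 2α = 43.60°  →  valid

δ = 17.86°, valid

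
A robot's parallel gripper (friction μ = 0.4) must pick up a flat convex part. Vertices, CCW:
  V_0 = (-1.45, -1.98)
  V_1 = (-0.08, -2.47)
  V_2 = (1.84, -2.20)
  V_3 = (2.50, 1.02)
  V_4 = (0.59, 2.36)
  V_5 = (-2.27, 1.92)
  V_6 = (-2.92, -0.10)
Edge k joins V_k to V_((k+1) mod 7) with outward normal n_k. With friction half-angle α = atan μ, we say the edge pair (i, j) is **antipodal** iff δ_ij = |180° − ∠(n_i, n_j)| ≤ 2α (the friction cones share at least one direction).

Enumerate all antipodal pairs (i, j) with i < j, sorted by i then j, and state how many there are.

count = 6; pairs: (0,3), (0,4), (1,3), (1,4), (2,5), (3,6)

α = atan 0.4 = 21.80°;  2α = 43.60°
n_0 = (-0.3368, -0.9416)
n_1 = (+0.1393, -0.9903)
n_2 = (+0.9796, -0.2008)
n_3 = (+0.5743, +0.8186)
n_4 = (-0.1521, +0.9884)
n_5 = (-0.9519, +0.3063)
n_6 = (-0.7878, -0.6160)
  (0,1): δ = 152.31°  ·
  (0,2): δ = 81.90°  ·
  (0,3): δ = 15.37°  ✓
  (0,4): δ = 28.43°  ✓
  (0,5): δ = 91.84°  ·
  (0,6): δ = 147.70°  ·
  (1,2): δ = 109.59°  ·
  (1,3): δ = 43.06°  ✓
  (1,4): δ = 0.74°  ✓
  (1,5): δ = 64.16°  ·
  (1,6): δ = 120.02°  ·
  (2,3): δ = 113.47°  ·
  (2,4): δ = 69.67°  ·
  (2,5): δ = 6.25°  ✓
  (2,6): δ = 49.61°  ·
  (3,4): δ = 136.20°  ·
  (3,5): δ = 72.78°  ·
  (3,6): δ = 16.93°  ✓
  (4,5): δ = 116.58°  ·
  (4,6): δ = 60.72°  ·
  (5,6): δ = 124.14°  ·
antipodal pairs: 6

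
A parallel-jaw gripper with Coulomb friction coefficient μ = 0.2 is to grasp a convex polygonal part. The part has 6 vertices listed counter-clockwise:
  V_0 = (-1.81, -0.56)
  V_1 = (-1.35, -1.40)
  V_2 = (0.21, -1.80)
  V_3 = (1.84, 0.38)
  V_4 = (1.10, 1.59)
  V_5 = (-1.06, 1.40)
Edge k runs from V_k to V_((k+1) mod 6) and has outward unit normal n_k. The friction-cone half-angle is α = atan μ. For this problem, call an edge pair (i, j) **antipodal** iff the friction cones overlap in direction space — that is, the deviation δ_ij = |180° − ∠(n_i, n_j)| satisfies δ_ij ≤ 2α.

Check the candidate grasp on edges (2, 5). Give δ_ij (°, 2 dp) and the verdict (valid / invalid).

α = atan 0.2 = 11.31°;  2α = 22.62°
edge 2: e_2 = (+1.63, +2.18);  n_2 = (+0.8009, -0.5988)
edge 5: e_5 = (-0.75, -1.96);  n_5 = (-0.9340, +0.3574)
∠(n_2, n_5) = 164.15°
δ = |180° − 164.15°| = 15.85°
15.85° ≤ 2α = 22.62°  →  valid

δ = 15.85°, valid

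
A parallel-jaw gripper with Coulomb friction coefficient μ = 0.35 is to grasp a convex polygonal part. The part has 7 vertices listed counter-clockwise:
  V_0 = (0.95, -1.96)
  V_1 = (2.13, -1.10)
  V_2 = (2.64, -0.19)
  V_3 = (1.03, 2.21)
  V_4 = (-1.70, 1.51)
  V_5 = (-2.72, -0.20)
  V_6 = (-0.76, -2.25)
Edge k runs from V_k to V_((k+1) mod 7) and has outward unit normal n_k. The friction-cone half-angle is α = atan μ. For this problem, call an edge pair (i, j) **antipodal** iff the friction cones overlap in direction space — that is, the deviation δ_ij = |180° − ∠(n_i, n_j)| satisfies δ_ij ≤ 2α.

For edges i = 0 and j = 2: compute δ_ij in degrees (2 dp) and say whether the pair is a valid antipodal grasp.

α = atan 0.35 = 19.29°;  2α = 38.58°
edge 0: e_0 = (+1.18, +0.86);  n_0 = (+0.5890, -0.8081)
edge 2: e_2 = (-1.61, +2.40);  n_2 = (+0.8304, +0.5571)
∠(n_0, n_2) = 87.77°
δ = |180° − 87.77°| = 92.23°
92.23° > 2α = 38.58°  →  invalid

δ = 92.23°, invalid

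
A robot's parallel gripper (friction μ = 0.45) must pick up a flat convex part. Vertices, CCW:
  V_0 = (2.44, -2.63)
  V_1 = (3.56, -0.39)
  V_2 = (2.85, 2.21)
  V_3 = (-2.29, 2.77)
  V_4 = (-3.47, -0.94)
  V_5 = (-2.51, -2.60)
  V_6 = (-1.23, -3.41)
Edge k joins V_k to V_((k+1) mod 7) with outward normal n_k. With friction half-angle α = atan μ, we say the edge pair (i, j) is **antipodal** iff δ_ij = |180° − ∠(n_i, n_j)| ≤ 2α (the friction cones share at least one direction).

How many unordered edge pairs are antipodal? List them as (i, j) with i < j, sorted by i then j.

count = 6; pairs: (0,3), (1,3), (1,4), (1,5), (2,5), (2,6)

α = atan 0.45 = 24.23°;  2α = 48.46°
n_0 = (+0.8944, -0.4472)
n_1 = (+0.9647, +0.2634)
n_2 = (+0.1083, +0.9941)
n_3 = (-0.9530, +0.3031)
n_4 = (-0.8657, -0.5006)
n_5 = (-0.5347, -0.8450)
n_6 = (+0.2079, -0.9782)
  (0,1): δ = 138.16°  ·
  (0,2): δ = 69.65°  ·
  (0,3): δ = 8.92°  ✓
  (0,4): δ = 56.61°  ·
  (0,5): δ = 84.24°  ·
  (0,6): δ = 128.56°  ·
  (1,2): δ = 111.49°  ·
  (1,3): δ = 32.92°  ✓
  (1,4): δ = 14.77°  ✓
  (1,5): δ = 42.40°  ✓
  (1,6): δ = 86.73°  ·
  (2,3): δ = 101.43°  ·
  (2,4): δ = 53.74°  ·
  (2,5): δ = 26.11°  ✓
  (2,6): δ = 18.22°  ✓
  (3,4): δ = 132.31°  ·
  (3,5): δ = 104.68°  ·
  (3,6): δ = 60.36°  ·
  (4,5): δ = 152.37°  ·
  (4,6): δ = 108.04°  ·
  (5,6): δ = 135.68°  ·
antipodal pairs: 6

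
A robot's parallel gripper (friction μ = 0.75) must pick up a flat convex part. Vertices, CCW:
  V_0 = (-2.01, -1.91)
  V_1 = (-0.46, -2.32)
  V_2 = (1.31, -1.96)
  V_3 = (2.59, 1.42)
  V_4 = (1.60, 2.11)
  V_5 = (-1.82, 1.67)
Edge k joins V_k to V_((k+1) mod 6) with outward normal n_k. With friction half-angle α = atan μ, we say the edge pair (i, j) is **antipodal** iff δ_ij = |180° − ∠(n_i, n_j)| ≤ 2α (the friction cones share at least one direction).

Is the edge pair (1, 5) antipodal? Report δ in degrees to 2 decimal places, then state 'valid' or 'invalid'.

δ = 75.47°, invalid

α = atan 0.75 = 36.87°;  2α = 73.74°
edge 1: e_1 = (+1.77, +0.36);  n_1 = (+0.1993, -0.9799)
edge 5: e_5 = (-0.19, -3.58);  n_5 = (-0.9986, +0.0530)
∠(n_1, n_5) = 104.53°
δ = |180° − 104.53°| = 75.47°
75.47° > 2α = 73.74°  →  invalid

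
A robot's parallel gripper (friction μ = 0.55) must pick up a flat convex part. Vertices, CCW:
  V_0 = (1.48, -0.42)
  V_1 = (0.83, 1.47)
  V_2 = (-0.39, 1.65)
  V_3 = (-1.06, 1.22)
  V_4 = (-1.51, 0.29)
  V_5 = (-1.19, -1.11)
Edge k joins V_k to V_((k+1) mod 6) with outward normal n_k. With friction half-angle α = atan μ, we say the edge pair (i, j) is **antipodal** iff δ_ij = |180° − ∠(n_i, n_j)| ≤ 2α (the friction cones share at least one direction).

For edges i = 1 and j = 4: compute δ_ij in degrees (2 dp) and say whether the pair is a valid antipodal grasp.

δ = 68.73°, invalid

α = atan 0.55 = 28.81°;  2α = 57.62°
edge 1: e_1 = (-1.22, +0.18);  n_1 = (+0.1460, +0.9893)
edge 4: e_4 = (+0.32, -1.40);  n_4 = (-0.9749, -0.2228)
∠(n_1, n_4) = 111.27°
δ = |180° − 111.27°| = 68.73°
68.73° > 2α = 57.62°  →  invalid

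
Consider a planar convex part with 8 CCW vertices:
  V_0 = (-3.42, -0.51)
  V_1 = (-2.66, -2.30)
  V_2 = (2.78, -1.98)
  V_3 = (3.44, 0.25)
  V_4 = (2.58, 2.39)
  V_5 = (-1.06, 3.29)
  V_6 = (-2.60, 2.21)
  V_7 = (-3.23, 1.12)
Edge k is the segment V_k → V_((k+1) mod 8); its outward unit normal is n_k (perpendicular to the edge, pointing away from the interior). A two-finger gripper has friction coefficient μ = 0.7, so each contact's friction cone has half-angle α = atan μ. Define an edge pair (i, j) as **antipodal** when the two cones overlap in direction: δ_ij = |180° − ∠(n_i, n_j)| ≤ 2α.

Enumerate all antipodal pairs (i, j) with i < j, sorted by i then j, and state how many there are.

count = 11; pairs: (0,2), (0,3), (0,4), (1,4), (1,5), (1,6), (2,5), (2,6), (2,7), (3,6), (3,7)

α = atan 0.7 = 34.99°;  2α = 69.98°
n_0 = (-0.9205, -0.3908)
n_1 = (+0.0587, -0.9983)
n_2 = (+0.9589, -0.2838)
n_3 = (+0.9279, +0.3729)
n_4 = (+0.2400, +0.9708)
n_5 = (-0.5742, +0.8187)
n_6 = (-0.8658, +0.5004)
n_7 = (-0.9933, +0.1158)
  (0,1): δ = 109.64°  ·
  (0,2): δ = 39.49°  ✓
  (0,3): δ = 1.11°  ✓
  (0,4): δ = 53.11°  ✓
  (0,5): δ = 102.04°  ·
  (0,6): δ = 126.97°  ·
  (0,7): δ = 150.35°  ·
  (1,2): δ = 109.85°  ·
  (1,3): δ = 71.47°  ·
  (1,4): δ = 17.25°  ✓
  (1,5): δ = 31.68°  ✓
  (1,6): δ = 56.61°  ✓
  (1,7): δ = 79.98°  ·
  (2,3): δ = 141.62°  ·
  (2,4): δ = 87.40°  ·
  (2,5): δ = 38.47°  ✓
  (2,6): δ = 13.54°  ✓
  (2,7): δ = 9.84°  ✓
  (3,4): δ = 125.78°  ·
  (3,5): δ = 76.85°  ·
  (3,6): δ = 51.92°  ✓
  (3,7): δ = 28.54°  ✓
  (4,5): δ = 131.07°  ·
  (4,6): δ = 106.14°  ·
  (4,7): δ = 82.76°  ·
  (5,6): δ = 155.07°  ·
  (5,7): δ = 131.69°  ·
  (6,7): δ = 156.62°  ·
antipodal pairs: 11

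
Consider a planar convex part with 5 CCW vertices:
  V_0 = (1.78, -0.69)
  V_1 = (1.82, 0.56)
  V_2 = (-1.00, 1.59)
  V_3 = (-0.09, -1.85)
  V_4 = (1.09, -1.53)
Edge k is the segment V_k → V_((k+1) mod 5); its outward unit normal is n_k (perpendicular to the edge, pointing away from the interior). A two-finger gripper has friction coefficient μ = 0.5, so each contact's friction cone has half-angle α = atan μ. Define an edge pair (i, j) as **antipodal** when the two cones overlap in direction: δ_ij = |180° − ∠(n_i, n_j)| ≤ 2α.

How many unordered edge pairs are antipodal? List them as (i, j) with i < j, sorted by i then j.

α = atan 0.5 = 26.57°;  2α = 53.13°
n_0 = (+0.9995, -0.0320)
n_1 = (+0.3431, +0.9393)
n_2 = (-0.9667, -0.2557)
n_3 = (+0.2617, -0.9651)
n_4 = (+0.7727, -0.6347)
  (0,1): δ = 108.23°  ·
  (0,2): δ = 16.65°  ✓
  (0,3): δ = 107.01°  ·
  (0,4): δ = 142.43°  ·
  (1,2): δ = 55.12°  ·
  (1,3): δ = 35.24°  ✓
  (1,4): δ = 70.66°  ·
  (2,3): δ = 89.64°  ·
  (2,4): δ = 54.22°  ·
  (3,4): δ = 144.57°  ·
antipodal pairs: 2

count = 2; pairs: (0,2), (1,3)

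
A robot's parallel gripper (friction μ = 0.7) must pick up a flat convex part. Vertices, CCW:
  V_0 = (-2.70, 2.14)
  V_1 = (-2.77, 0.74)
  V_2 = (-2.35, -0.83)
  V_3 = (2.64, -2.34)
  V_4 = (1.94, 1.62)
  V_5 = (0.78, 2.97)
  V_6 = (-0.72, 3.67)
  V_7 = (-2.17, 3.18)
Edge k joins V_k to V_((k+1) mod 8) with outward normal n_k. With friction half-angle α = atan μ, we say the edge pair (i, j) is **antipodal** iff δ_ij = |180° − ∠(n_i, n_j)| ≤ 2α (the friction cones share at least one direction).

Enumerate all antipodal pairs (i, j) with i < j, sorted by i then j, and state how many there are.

α = atan 0.7 = 34.99°;  2α = 69.98°
n_0 = (-0.9988, +0.0499)
n_1 = (-0.9660, -0.2584)
n_2 = (-0.2896, -0.9571)
n_3 = (+0.9847, +0.1741)
n_4 = (+0.7585, +0.6517)
n_5 = (+0.4229, +0.9062)
n_6 = (-0.3201, +0.9474)
n_7 = (-0.8910, +0.4541)
  (0,1): δ = 162.16°  ·
  (0,2): δ = 103.97°  ·
  (0,3): δ = 12.89°  ✓
  (0,4): δ = 43.53°  ✓
  (0,5): δ = 67.85°  ✓
  (0,6): δ = 111.53°  ·
  (0,7): δ = 155.86°  ·
  (1,2): δ = 121.81°  ·
  (1,3): δ = 4.95°  ✓
  (1,4): δ = 25.69°  ✓
  (1,5): δ = 50.01°  ✓
  (1,6): δ = 93.69°  ·
  (1,7): δ = 138.02°  ·
  (2,3): δ = 63.14°  ✓
  (2,4): δ = 32.49°  ✓
  (2,5): δ = 8.18°  ✓
  (2,6): δ = 35.51°  ✓
  (2,7): δ = 79.83°  ·
  (3,4): δ = 149.35°  ·
  (3,5): δ = 125.04°  ·
  (3,6): δ = 81.35°  ·
  (3,7): δ = 37.03°  ✓
  (4,5): δ = 155.69°  ·
  (4,6): δ = 112.00°  ·
  (4,7): δ = 67.68°  ✓
  (5,6): δ = 136.31°  ·
  (5,7): δ = 91.99°  ·
  (6,7): δ = 135.68°  ·
antipodal pairs: 12

count = 12; pairs: (0,3), (0,4), (0,5), (1,3), (1,4), (1,5), (2,3), (2,4), (2,5), (2,6), (3,7), (4,7)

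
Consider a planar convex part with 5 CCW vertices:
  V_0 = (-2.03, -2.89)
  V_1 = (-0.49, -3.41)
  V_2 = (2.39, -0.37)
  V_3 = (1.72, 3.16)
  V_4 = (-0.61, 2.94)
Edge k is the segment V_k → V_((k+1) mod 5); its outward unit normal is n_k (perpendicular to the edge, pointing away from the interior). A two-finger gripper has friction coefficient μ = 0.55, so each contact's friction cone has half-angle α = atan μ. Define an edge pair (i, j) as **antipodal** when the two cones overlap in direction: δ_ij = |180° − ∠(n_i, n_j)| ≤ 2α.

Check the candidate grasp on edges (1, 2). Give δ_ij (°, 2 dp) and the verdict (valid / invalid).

α = atan 0.55 = 28.81°;  2α = 57.62°
edge 1: e_1 = (+2.88, +3.04);  n_1 = (+0.7260, -0.6877)
edge 2: e_2 = (-0.67, +3.53);  n_2 = (+0.9825, +0.1865)
∠(n_1, n_2) = 54.20°
δ = |180° − 54.20°| = 125.80°
125.80° > 2α = 57.62°  →  invalid

δ = 125.80°, invalid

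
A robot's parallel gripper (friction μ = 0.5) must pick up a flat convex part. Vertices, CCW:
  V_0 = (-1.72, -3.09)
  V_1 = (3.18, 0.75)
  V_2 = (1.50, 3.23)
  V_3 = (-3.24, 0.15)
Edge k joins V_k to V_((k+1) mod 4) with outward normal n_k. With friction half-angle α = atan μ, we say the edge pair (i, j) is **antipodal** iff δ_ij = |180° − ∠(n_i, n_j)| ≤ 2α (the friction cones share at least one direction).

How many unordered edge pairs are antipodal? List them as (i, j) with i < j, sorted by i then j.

count = 2; pairs: (0,2), (1,3)

α = atan 0.5 = 26.57°;  2α = 53.13°
n_0 = (+0.6168, -0.7871)
n_1 = (+0.8279, +0.5608)
n_2 = (-0.5449, +0.8385)
n_3 = (-0.9053, -0.4247)
  (0,1): δ = 93.97°  ·
  (0,2): δ = 5.07°  ✓
  (0,3): δ = 77.05°  ·
  (1,2): δ = 91.10°  ·
  (1,3): δ = 8.98°  ✓
  (2,3): δ = 97.88°  ·
antipodal pairs: 2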